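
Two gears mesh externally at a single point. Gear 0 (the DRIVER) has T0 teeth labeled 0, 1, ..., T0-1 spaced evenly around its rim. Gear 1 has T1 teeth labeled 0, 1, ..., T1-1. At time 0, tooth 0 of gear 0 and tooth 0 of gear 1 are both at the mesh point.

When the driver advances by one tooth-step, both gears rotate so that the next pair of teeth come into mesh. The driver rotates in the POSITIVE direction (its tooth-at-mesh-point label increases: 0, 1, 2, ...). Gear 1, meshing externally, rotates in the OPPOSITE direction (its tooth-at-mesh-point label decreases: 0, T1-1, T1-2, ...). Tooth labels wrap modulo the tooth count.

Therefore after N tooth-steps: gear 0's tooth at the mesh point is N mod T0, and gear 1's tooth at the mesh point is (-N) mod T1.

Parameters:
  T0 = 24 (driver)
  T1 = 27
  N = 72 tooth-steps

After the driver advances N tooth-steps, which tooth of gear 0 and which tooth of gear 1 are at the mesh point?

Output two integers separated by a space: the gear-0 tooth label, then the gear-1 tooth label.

Answer: 0 9

Derivation:
Gear 0 (driver, T0=24): tooth at mesh = N mod T0
  72 = 3 * 24 + 0, so 72 mod 24 = 0
  gear 0 tooth = 0
Gear 1 (driven, T1=27): tooth at mesh = (-N) mod T1
  72 = 2 * 27 + 18, so 72 mod 27 = 18
  (-72) mod 27 = (-18) mod 27 = 27 - 18 = 9
Mesh after 72 steps: gear-0 tooth 0 meets gear-1 tooth 9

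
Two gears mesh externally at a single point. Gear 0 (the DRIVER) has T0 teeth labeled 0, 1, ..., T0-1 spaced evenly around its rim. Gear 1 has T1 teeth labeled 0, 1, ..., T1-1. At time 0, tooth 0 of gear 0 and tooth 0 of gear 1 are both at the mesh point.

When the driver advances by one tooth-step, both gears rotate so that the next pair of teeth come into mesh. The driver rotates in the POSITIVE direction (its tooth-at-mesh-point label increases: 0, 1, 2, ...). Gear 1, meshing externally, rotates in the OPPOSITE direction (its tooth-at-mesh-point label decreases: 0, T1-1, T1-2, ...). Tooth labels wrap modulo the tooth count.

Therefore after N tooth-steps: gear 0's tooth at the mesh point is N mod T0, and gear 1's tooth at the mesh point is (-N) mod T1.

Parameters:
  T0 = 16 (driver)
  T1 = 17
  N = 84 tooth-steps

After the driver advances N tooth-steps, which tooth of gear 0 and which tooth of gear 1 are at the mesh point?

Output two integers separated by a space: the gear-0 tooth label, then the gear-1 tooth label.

Gear 0 (driver, T0=16): tooth at mesh = N mod T0
  84 = 5 * 16 + 4, so 84 mod 16 = 4
  gear 0 tooth = 4
Gear 1 (driven, T1=17): tooth at mesh = (-N) mod T1
  84 = 4 * 17 + 16, so 84 mod 17 = 16
  (-84) mod 17 = (-16) mod 17 = 17 - 16 = 1
Mesh after 84 steps: gear-0 tooth 4 meets gear-1 tooth 1

Answer: 4 1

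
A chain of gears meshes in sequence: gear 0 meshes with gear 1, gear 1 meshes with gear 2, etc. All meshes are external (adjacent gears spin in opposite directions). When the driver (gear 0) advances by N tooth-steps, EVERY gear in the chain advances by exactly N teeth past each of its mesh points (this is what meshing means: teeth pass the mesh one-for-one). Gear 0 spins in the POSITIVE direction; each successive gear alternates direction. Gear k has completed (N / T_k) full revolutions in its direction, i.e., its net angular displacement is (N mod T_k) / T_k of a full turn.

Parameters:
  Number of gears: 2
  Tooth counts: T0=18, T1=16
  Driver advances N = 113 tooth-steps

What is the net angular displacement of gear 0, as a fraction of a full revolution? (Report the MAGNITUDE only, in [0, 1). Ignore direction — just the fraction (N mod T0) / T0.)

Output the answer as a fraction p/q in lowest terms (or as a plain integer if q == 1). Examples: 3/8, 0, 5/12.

Chain of 2 gears, tooth counts: [18, 16]
  gear 0: T0=18, direction=positive, advance = 113 mod 18 = 5 teeth = 5/18 turn
  gear 1: T1=16, direction=negative, advance = 113 mod 16 = 1 teeth = 1/16 turn
Gear 0: 113 mod 18 = 5
Fraction = 5 / 18 = 5/18 (gcd(5,18)=1) = 5/18

Answer: 5/18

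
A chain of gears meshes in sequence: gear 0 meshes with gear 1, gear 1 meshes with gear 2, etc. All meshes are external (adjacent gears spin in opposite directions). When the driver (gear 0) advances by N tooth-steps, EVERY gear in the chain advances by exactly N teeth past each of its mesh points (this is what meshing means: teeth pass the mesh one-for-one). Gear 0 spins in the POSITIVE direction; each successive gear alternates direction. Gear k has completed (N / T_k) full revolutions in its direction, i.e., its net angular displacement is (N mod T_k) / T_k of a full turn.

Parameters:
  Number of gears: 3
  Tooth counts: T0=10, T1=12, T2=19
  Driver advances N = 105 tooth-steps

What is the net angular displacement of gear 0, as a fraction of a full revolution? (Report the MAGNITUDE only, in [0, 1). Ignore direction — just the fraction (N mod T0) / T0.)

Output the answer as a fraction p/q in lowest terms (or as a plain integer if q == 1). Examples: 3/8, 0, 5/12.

Chain of 3 gears, tooth counts: [10, 12, 19]
  gear 0: T0=10, direction=positive, advance = 105 mod 10 = 5 teeth = 5/10 turn
  gear 1: T1=12, direction=negative, advance = 105 mod 12 = 9 teeth = 9/12 turn
  gear 2: T2=19, direction=positive, advance = 105 mod 19 = 10 teeth = 10/19 turn
Gear 0: 105 mod 10 = 5
Fraction = 5 / 10 = 1/2 (gcd(5,10)=5) = 1/2

Answer: 1/2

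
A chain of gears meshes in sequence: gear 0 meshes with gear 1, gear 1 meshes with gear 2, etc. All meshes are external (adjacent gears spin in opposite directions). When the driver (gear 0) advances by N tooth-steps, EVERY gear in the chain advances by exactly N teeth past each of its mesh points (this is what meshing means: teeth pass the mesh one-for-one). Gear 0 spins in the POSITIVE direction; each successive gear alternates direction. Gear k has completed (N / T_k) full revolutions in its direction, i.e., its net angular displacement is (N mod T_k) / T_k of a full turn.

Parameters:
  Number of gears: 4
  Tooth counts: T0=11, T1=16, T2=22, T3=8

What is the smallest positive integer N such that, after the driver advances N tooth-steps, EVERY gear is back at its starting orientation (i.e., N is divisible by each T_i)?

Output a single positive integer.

Answer: 176

Derivation:
Gear k returns to start when N is a multiple of T_k.
All gears at start simultaneously when N is a common multiple of [11, 16, 22, 8]; the smallest such N is lcm(11, 16, 22, 8).
Start: lcm = T0 = 11
Fold in T1=16: gcd(11, 16) = 1; lcm(11, 16) = 11 * 16 / 1 = 176 / 1 = 176
Fold in T2=22: gcd(176, 22) = 22; lcm(176, 22) = 176 * 22 / 22 = 3872 / 22 = 176
Fold in T3=8: gcd(176, 8) = 8; lcm(176, 8) = 176 * 8 / 8 = 1408 / 8 = 176
Full cycle length = 176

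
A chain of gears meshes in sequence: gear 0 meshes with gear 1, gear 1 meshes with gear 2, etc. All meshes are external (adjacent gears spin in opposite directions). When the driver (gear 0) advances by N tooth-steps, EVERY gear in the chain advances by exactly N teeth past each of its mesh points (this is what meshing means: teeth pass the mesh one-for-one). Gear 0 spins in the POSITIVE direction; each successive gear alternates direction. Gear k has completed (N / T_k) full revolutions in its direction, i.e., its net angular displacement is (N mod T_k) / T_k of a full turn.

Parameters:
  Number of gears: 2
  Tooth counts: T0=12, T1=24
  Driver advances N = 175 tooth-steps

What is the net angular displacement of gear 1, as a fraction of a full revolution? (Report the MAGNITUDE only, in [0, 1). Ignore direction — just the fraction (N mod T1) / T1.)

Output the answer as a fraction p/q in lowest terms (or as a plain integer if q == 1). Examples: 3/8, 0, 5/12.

Answer: 7/24

Derivation:
Chain of 2 gears, tooth counts: [12, 24]
  gear 0: T0=12, direction=positive, advance = 175 mod 12 = 7 teeth = 7/12 turn
  gear 1: T1=24, direction=negative, advance = 175 mod 24 = 7 teeth = 7/24 turn
Gear 1: 175 mod 24 = 7
Fraction = 7 / 24 = 7/24 (gcd(7,24)=1) = 7/24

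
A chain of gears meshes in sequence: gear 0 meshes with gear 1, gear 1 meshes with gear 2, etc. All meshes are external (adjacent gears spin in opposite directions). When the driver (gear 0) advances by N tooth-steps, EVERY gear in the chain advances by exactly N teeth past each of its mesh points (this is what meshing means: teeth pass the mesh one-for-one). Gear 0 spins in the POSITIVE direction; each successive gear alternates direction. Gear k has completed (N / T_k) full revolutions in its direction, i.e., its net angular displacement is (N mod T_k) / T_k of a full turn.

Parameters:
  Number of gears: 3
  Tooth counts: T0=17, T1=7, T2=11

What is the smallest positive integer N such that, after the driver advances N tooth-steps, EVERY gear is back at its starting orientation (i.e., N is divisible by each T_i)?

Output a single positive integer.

Gear k returns to start when N is a multiple of T_k.
All gears at start simultaneously when N is a common multiple of [17, 7, 11]; the smallest such N is lcm(17, 7, 11).
Start: lcm = T0 = 17
Fold in T1=7: gcd(17, 7) = 1; lcm(17, 7) = 17 * 7 / 1 = 119 / 1 = 119
Fold in T2=11: gcd(119, 11) = 1; lcm(119, 11) = 119 * 11 / 1 = 1309 / 1 = 1309
Full cycle length = 1309

Answer: 1309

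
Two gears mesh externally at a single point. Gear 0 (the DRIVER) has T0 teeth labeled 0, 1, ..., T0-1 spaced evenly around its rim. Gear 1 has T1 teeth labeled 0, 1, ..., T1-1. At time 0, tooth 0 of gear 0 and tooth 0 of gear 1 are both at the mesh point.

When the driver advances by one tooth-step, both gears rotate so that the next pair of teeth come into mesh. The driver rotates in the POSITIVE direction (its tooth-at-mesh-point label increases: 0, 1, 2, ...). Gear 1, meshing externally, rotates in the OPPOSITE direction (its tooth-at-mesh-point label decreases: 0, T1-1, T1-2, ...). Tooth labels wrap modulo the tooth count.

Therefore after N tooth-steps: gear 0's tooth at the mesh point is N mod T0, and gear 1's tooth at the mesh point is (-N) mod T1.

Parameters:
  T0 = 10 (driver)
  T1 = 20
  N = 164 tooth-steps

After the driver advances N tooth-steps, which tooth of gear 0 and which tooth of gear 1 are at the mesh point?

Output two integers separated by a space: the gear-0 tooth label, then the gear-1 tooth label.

Answer: 4 16

Derivation:
Gear 0 (driver, T0=10): tooth at mesh = N mod T0
  164 = 16 * 10 + 4, so 164 mod 10 = 4
  gear 0 tooth = 4
Gear 1 (driven, T1=20): tooth at mesh = (-N) mod T1
  164 = 8 * 20 + 4, so 164 mod 20 = 4
  (-164) mod 20 = (-4) mod 20 = 20 - 4 = 16
Mesh after 164 steps: gear-0 tooth 4 meets gear-1 tooth 16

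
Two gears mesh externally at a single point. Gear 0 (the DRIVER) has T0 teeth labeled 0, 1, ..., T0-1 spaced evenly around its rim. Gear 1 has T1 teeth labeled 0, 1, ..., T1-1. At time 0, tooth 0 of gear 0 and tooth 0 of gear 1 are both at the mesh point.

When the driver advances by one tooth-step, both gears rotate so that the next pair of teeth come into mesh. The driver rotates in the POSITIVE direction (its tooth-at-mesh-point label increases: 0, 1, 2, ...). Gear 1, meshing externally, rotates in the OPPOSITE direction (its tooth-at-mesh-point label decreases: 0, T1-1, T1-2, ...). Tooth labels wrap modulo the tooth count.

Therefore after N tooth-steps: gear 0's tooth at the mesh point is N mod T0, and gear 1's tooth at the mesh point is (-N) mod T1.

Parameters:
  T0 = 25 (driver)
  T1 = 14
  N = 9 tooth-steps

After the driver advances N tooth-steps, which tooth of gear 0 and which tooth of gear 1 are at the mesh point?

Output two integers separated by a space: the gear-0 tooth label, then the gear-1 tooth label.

Answer: 9 5

Derivation:
Gear 0 (driver, T0=25): tooth at mesh = N mod T0
  9 = 0 * 25 + 9, so 9 mod 25 = 9
  gear 0 tooth = 9
Gear 1 (driven, T1=14): tooth at mesh = (-N) mod T1
  9 = 0 * 14 + 9, so 9 mod 14 = 9
  (-9) mod 14 = (-9) mod 14 = 14 - 9 = 5
Mesh after 9 steps: gear-0 tooth 9 meets gear-1 tooth 5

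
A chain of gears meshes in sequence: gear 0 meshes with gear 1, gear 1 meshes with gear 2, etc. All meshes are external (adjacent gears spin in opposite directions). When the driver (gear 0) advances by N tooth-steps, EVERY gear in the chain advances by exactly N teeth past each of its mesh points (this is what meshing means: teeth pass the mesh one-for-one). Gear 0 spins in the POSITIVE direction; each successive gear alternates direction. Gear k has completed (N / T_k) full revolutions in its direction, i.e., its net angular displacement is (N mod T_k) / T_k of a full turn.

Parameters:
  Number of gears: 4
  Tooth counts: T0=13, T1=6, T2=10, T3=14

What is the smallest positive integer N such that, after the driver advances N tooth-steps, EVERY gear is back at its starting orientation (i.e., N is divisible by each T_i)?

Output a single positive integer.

Answer: 2730

Derivation:
Gear k returns to start when N is a multiple of T_k.
All gears at start simultaneously when N is a common multiple of [13, 6, 10, 14]; the smallest such N is lcm(13, 6, 10, 14).
Start: lcm = T0 = 13
Fold in T1=6: gcd(13, 6) = 1; lcm(13, 6) = 13 * 6 / 1 = 78 / 1 = 78
Fold in T2=10: gcd(78, 10) = 2; lcm(78, 10) = 78 * 10 / 2 = 780 / 2 = 390
Fold in T3=14: gcd(390, 14) = 2; lcm(390, 14) = 390 * 14 / 2 = 5460 / 2 = 2730
Full cycle length = 2730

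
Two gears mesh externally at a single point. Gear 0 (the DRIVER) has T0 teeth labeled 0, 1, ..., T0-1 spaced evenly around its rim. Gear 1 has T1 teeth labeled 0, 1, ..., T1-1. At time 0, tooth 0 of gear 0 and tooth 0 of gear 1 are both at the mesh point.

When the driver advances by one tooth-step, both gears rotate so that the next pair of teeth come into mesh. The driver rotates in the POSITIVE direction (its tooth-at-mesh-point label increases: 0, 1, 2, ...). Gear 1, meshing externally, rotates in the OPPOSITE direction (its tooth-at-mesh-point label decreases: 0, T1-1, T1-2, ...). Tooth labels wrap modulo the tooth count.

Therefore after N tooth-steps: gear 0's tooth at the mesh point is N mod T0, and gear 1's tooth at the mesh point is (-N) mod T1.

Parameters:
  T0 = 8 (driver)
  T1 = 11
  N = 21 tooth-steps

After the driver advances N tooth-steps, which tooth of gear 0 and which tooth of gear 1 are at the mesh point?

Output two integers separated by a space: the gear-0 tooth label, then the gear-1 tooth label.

Answer: 5 1

Derivation:
Gear 0 (driver, T0=8): tooth at mesh = N mod T0
  21 = 2 * 8 + 5, so 21 mod 8 = 5
  gear 0 tooth = 5
Gear 1 (driven, T1=11): tooth at mesh = (-N) mod T1
  21 = 1 * 11 + 10, so 21 mod 11 = 10
  (-21) mod 11 = (-10) mod 11 = 11 - 10 = 1
Mesh after 21 steps: gear-0 tooth 5 meets gear-1 tooth 1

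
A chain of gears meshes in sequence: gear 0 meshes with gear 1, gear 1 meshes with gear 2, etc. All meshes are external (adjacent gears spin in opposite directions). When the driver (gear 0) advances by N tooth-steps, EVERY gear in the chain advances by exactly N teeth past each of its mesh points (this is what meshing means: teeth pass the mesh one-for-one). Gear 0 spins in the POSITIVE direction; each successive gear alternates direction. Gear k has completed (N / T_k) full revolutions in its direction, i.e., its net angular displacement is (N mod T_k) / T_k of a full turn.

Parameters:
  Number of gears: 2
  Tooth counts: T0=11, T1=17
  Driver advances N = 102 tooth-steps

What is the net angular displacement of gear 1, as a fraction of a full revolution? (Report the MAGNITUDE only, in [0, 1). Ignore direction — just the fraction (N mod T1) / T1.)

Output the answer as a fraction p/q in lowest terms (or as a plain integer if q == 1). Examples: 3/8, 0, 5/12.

Answer: 0

Derivation:
Chain of 2 gears, tooth counts: [11, 17]
  gear 0: T0=11, direction=positive, advance = 102 mod 11 = 3 teeth = 3/11 turn
  gear 1: T1=17, direction=negative, advance = 102 mod 17 = 0 teeth = 0/17 turn
Gear 1: 102 mod 17 = 0
Fraction = 0 / 17 = 0/1 (gcd(0,17)=17) = 0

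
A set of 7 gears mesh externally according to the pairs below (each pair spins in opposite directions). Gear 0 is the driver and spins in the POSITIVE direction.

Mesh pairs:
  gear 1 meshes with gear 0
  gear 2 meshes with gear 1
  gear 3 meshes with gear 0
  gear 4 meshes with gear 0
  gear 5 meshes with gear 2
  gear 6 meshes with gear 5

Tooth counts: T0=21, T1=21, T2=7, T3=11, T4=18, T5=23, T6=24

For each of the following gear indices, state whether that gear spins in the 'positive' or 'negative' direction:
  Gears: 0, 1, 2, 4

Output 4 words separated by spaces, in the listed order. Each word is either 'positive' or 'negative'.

Answer: positive negative positive negative

Derivation:
Gear 0 (driver): positive (depth 0)
  gear 1: meshes with gear 0 -> depth 1 -> negative (opposite of gear 0)
  gear 2: meshes with gear 1 -> depth 2 -> positive (opposite of gear 1)
  gear 3: meshes with gear 0 -> depth 1 -> negative (opposite of gear 0)
  gear 4: meshes with gear 0 -> depth 1 -> negative (opposite of gear 0)
  gear 5: meshes with gear 2 -> depth 3 -> negative (opposite of gear 2)
  gear 6: meshes with gear 5 -> depth 4 -> positive (opposite of gear 5)
Queried indices 0, 1, 2, 4 -> positive, negative, positive, negative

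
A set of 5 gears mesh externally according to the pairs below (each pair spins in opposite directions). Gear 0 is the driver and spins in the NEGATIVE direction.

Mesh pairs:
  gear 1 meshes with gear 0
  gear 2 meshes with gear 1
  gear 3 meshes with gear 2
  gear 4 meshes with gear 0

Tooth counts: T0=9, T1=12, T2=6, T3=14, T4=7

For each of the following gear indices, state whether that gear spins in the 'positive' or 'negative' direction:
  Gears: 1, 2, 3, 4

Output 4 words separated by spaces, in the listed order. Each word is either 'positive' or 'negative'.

Answer: positive negative positive positive

Derivation:
Gear 0 (driver): negative (depth 0)
  gear 1: meshes with gear 0 -> depth 1 -> positive (opposite of gear 0)
  gear 2: meshes with gear 1 -> depth 2 -> negative (opposite of gear 1)
  gear 3: meshes with gear 2 -> depth 3 -> positive (opposite of gear 2)
  gear 4: meshes with gear 0 -> depth 1 -> positive (opposite of gear 0)
Queried indices 1, 2, 3, 4 -> positive, negative, positive, positive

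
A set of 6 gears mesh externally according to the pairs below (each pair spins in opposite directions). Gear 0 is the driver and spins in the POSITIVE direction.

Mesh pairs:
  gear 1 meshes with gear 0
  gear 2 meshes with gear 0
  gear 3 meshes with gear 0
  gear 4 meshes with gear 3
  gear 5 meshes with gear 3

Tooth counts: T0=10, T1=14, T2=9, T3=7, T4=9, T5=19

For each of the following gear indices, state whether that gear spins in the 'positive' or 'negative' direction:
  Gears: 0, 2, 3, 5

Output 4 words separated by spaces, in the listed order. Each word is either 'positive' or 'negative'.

Answer: positive negative negative positive

Derivation:
Gear 0 (driver): positive (depth 0)
  gear 1: meshes with gear 0 -> depth 1 -> negative (opposite of gear 0)
  gear 2: meshes with gear 0 -> depth 1 -> negative (opposite of gear 0)
  gear 3: meshes with gear 0 -> depth 1 -> negative (opposite of gear 0)
  gear 4: meshes with gear 3 -> depth 2 -> positive (opposite of gear 3)
  gear 5: meshes with gear 3 -> depth 2 -> positive (opposite of gear 3)
Queried indices 0, 2, 3, 5 -> positive, negative, negative, positive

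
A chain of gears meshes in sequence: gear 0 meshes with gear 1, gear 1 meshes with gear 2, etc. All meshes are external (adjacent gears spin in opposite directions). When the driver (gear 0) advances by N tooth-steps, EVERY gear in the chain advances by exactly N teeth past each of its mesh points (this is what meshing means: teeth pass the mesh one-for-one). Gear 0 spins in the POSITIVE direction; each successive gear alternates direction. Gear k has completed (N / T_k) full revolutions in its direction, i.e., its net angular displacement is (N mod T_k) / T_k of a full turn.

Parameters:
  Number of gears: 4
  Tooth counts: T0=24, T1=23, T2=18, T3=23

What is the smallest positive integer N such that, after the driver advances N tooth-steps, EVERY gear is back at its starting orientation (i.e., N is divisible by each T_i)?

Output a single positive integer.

Gear k returns to start when N is a multiple of T_k.
All gears at start simultaneously when N is a common multiple of [24, 23, 18, 23]; the smallest such N is lcm(24, 23, 18, 23).
Start: lcm = T0 = 24
Fold in T1=23: gcd(24, 23) = 1; lcm(24, 23) = 24 * 23 / 1 = 552 / 1 = 552
Fold in T2=18: gcd(552, 18) = 6; lcm(552, 18) = 552 * 18 / 6 = 9936 / 6 = 1656
Fold in T3=23: gcd(1656, 23) = 23; lcm(1656, 23) = 1656 * 23 / 23 = 38088 / 23 = 1656
Full cycle length = 1656

Answer: 1656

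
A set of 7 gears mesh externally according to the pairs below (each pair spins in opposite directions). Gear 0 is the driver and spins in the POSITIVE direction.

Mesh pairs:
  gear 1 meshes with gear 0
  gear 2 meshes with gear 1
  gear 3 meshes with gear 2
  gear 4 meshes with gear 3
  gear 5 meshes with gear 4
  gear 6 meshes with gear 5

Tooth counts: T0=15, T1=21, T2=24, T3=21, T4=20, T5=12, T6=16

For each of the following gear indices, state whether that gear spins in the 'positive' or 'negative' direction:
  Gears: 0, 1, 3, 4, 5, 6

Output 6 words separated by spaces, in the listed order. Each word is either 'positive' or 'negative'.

Gear 0 (driver): positive (depth 0)
  gear 1: meshes with gear 0 -> depth 1 -> negative (opposite of gear 0)
  gear 2: meshes with gear 1 -> depth 2 -> positive (opposite of gear 1)
  gear 3: meshes with gear 2 -> depth 3 -> negative (opposite of gear 2)
  gear 4: meshes with gear 3 -> depth 4 -> positive (opposite of gear 3)
  gear 5: meshes with gear 4 -> depth 5 -> negative (opposite of gear 4)
  gear 6: meshes with gear 5 -> depth 6 -> positive (opposite of gear 5)
Queried indices 0, 1, 3, 4, 5, 6 -> positive, negative, negative, positive, negative, positive

Answer: positive negative negative positive negative positive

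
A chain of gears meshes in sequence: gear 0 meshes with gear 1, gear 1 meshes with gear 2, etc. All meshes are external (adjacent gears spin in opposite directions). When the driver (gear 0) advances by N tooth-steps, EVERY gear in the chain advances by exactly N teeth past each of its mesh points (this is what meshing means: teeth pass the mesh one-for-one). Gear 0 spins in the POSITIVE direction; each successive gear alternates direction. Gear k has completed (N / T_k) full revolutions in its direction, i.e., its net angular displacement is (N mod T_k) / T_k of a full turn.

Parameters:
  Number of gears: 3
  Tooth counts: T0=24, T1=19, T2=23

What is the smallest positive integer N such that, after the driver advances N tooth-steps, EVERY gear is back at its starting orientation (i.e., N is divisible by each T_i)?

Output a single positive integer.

Answer: 10488

Derivation:
Gear k returns to start when N is a multiple of T_k.
All gears at start simultaneously when N is a common multiple of [24, 19, 23]; the smallest such N is lcm(24, 19, 23).
Start: lcm = T0 = 24
Fold in T1=19: gcd(24, 19) = 1; lcm(24, 19) = 24 * 19 / 1 = 456 / 1 = 456
Fold in T2=23: gcd(456, 23) = 1; lcm(456, 23) = 456 * 23 / 1 = 10488 / 1 = 10488
Full cycle length = 10488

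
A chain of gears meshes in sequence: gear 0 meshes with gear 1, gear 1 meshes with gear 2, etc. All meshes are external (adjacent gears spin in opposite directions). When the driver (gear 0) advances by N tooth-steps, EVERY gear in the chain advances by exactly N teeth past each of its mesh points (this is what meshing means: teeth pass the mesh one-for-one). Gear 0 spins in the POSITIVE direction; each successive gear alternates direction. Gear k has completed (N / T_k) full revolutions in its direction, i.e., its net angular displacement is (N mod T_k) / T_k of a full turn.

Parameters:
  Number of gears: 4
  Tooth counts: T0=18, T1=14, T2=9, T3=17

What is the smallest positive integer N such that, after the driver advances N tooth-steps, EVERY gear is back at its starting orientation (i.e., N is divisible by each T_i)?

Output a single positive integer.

Answer: 2142

Derivation:
Gear k returns to start when N is a multiple of T_k.
All gears at start simultaneously when N is a common multiple of [18, 14, 9, 17]; the smallest such N is lcm(18, 14, 9, 17).
Start: lcm = T0 = 18
Fold in T1=14: gcd(18, 14) = 2; lcm(18, 14) = 18 * 14 / 2 = 252 / 2 = 126
Fold in T2=9: gcd(126, 9) = 9; lcm(126, 9) = 126 * 9 / 9 = 1134 / 9 = 126
Fold in T3=17: gcd(126, 17) = 1; lcm(126, 17) = 126 * 17 / 1 = 2142 / 1 = 2142
Full cycle length = 2142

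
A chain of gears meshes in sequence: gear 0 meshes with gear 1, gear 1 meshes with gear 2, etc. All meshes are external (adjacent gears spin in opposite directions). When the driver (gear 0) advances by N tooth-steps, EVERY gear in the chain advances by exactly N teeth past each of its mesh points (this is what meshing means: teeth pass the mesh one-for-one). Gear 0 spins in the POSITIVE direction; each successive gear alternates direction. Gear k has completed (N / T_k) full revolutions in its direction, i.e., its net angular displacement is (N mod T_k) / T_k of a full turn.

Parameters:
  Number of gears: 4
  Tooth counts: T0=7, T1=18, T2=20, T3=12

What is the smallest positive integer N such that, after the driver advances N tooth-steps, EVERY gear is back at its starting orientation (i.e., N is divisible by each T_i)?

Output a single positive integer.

Gear k returns to start when N is a multiple of T_k.
All gears at start simultaneously when N is a common multiple of [7, 18, 20, 12]; the smallest such N is lcm(7, 18, 20, 12).
Start: lcm = T0 = 7
Fold in T1=18: gcd(7, 18) = 1; lcm(7, 18) = 7 * 18 / 1 = 126 / 1 = 126
Fold in T2=20: gcd(126, 20) = 2; lcm(126, 20) = 126 * 20 / 2 = 2520 / 2 = 1260
Fold in T3=12: gcd(1260, 12) = 12; lcm(1260, 12) = 1260 * 12 / 12 = 15120 / 12 = 1260
Full cycle length = 1260

Answer: 1260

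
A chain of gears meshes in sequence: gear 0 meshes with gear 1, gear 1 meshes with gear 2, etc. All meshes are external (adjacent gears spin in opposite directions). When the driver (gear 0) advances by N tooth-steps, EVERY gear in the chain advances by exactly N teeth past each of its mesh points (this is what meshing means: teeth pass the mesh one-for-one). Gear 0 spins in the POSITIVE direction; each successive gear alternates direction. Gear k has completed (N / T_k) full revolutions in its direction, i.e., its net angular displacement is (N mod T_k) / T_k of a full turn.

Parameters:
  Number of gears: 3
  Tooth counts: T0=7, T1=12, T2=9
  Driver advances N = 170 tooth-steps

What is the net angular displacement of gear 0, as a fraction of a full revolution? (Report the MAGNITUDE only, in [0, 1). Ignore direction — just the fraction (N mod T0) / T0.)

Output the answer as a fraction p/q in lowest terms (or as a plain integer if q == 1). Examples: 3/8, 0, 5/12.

Chain of 3 gears, tooth counts: [7, 12, 9]
  gear 0: T0=7, direction=positive, advance = 170 mod 7 = 2 teeth = 2/7 turn
  gear 1: T1=12, direction=negative, advance = 170 mod 12 = 2 teeth = 2/12 turn
  gear 2: T2=9, direction=positive, advance = 170 mod 9 = 8 teeth = 8/9 turn
Gear 0: 170 mod 7 = 2
Fraction = 2 / 7 = 2/7 (gcd(2,7)=1) = 2/7

Answer: 2/7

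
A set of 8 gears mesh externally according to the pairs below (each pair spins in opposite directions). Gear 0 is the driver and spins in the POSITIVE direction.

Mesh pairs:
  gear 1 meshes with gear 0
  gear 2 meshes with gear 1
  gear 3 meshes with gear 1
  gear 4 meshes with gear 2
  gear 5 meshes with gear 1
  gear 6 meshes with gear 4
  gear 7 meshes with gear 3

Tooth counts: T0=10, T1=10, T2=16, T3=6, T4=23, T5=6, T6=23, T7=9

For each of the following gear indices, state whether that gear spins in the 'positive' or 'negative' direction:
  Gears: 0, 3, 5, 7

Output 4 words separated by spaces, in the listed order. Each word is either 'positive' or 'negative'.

Answer: positive positive positive negative

Derivation:
Gear 0 (driver): positive (depth 0)
  gear 1: meshes with gear 0 -> depth 1 -> negative (opposite of gear 0)
  gear 2: meshes with gear 1 -> depth 2 -> positive (opposite of gear 1)
  gear 3: meshes with gear 1 -> depth 2 -> positive (opposite of gear 1)
  gear 4: meshes with gear 2 -> depth 3 -> negative (opposite of gear 2)
  gear 5: meshes with gear 1 -> depth 2 -> positive (opposite of gear 1)
  gear 6: meshes with gear 4 -> depth 4 -> positive (opposite of gear 4)
  gear 7: meshes with gear 3 -> depth 3 -> negative (opposite of gear 3)
Queried indices 0, 3, 5, 7 -> positive, positive, positive, negative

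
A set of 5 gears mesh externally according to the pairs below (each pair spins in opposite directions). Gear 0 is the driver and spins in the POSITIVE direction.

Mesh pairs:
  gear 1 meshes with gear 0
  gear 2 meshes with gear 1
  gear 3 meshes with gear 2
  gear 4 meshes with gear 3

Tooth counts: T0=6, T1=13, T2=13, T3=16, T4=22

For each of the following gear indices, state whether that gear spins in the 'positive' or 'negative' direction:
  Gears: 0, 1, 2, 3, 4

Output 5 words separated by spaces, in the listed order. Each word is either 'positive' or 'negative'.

Gear 0 (driver): positive (depth 0)
  gear 1: meshes with gear 0 -> depth 1 -> negative (opposite of gear 0)
  gear 2: meshes with gear 1 -> depth 2 -> positive (opposite of gear 1)
  gear 3: meshes with gear 2 -> depth 3 -> negative (opposite of gear 2)
  gear 4: meshes with gear 3 -> depth 4 -> positive (opposite of gear 3)
Queried indices 0, 1, 2, 3, 4 -> positive, negative, positive, negative, positive

Answer: positive negative positive negative positive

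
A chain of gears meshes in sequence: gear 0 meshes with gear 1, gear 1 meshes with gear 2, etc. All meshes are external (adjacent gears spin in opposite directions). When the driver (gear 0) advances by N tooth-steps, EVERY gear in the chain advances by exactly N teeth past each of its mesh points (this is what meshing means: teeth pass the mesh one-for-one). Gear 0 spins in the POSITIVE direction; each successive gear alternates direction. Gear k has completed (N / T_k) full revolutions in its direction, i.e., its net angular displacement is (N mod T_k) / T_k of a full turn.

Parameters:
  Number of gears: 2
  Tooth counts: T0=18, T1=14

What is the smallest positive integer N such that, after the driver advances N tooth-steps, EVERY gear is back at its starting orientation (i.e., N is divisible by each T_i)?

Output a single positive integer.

Gear k returns to start when N is a multiple of T_k.
All gears at start simultaneously when N is a common multiple of [18, 14]; the smallest such N is lcm(18, 14).
Start: lcm = T0 = 18
Fold in T1=14: gcd(18, 14) = 2; lcm(18, 14) = 18 * 14 / 2 = 252 / 2 = 126
Full cycle length = 126

Answer: 126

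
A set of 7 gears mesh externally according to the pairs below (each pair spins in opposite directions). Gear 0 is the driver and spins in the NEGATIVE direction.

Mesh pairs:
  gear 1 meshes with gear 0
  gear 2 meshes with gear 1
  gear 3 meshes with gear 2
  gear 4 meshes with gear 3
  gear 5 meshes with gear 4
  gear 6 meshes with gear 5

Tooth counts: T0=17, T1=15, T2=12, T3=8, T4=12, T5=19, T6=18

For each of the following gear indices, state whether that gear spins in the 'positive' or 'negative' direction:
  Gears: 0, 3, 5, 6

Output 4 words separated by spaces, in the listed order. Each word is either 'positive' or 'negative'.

Gear 0 (driver): negative (depth 0)
  gear 1: meshes with gear 0 -> depth 1 -> positive (opposite of gear 0)
  gear 2: meshes with gear 1 -> depth 2 -> negative (opposite of gear 1)
  gear 3: meshes with gear 2 -> depth 3 -> positive (opposite of gear 2)
  gear 4: meshes with gear 3 -> depth 4 -> negative (opposite of gear 3)
  gear 5: meshes with gear 4 -> depth 5 -> positive (opposite of gear 4)
  gear 6: meshes with gear 5 -> depth 6 -> negative (opposite of gear 5)
Queried indices 0, 3, 5, 6 -> negative, positive, positive, negative

Answer: negative positive positive negative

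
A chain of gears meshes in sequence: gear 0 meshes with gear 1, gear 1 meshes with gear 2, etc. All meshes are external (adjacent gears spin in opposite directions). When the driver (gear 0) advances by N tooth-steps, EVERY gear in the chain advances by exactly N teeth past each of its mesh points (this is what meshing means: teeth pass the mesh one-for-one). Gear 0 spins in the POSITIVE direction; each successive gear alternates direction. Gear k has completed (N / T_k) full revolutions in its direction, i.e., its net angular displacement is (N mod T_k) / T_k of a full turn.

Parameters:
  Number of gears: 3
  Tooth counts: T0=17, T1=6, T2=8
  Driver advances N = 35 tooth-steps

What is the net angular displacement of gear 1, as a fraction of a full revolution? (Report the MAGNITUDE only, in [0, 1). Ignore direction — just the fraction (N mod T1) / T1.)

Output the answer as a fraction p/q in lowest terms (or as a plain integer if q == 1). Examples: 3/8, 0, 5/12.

Answer: 5/6

Derivation:
Chain of 3 gears, tooth counts: [17, 6, 8]
  gear 0: T0=17, direction=positive, advance = 35 mod 17 = 1 teeth = 1/17 turn
  gear 1: T1=6, direction=negative, advance = 35 mod 6 = 5 teeth = 5/6 turn
  gear 2: T2=8, direction=positive, advance = 35 mod 8 = 3 teeth = 3/8 turn
Gear 1: 35 mod 6 = 5
Fraction = 5 / 6 = 5/6 (gcd(5,6)=1) = 5/6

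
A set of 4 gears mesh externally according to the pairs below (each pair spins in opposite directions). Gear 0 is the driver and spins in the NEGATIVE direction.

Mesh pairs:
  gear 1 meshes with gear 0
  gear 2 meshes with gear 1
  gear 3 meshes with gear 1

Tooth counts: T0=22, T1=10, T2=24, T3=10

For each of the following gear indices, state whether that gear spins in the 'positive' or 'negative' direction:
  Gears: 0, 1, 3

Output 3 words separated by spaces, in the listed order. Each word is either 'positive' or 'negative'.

Gear 0 (driver): negative (depth 0)
  gear 1: meshes with gear 0 -> depth 1 -> positive (opposite of gear 0)
  gear 2: meshes with gear 1 -> depth 2 -> negative (opposite of gear 1)
  gear 3: meshes with gear 1 -> depth 2 -> negative (opposite of gear 1)
Queried indices 0, 1, 3 -> negative, positive, negative

Answer: negative positive negative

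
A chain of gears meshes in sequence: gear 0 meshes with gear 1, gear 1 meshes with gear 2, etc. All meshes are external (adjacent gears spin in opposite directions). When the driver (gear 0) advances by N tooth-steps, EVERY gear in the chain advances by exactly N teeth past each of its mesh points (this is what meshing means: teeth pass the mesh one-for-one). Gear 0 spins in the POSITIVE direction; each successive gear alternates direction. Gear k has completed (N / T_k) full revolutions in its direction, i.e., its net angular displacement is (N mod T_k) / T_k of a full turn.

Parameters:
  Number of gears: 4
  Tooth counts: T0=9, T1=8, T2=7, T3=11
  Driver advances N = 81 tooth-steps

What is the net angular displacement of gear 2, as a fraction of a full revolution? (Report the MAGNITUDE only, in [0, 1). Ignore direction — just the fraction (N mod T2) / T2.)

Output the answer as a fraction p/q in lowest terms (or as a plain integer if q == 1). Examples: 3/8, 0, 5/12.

Answer: 4/7

Derivation:
Chain of 4 gears, tooth counts: [9, 8, 7, 11]
  gear 0: T0=9, direction=positive, advance = 81 mod 9 = 0 teeth = 0/9 turn
  gear 1: T1=8, direction=negative, advance = 81 mod 8 = 1 teeth = 1/8 turn
  gear 2: T2=7, direction=positive, advance = 81 mod 7 = 4 teeth = 4/7 turn
  gear 3: T3=11, direction=negative, advance = 81 mod 11 = 4 teeth = 4/11 turn
Gear 2: 81 mod 7 = 4
Fraction = 4 / 7 = 4/7 (gcd(4,7)=1) = 4/7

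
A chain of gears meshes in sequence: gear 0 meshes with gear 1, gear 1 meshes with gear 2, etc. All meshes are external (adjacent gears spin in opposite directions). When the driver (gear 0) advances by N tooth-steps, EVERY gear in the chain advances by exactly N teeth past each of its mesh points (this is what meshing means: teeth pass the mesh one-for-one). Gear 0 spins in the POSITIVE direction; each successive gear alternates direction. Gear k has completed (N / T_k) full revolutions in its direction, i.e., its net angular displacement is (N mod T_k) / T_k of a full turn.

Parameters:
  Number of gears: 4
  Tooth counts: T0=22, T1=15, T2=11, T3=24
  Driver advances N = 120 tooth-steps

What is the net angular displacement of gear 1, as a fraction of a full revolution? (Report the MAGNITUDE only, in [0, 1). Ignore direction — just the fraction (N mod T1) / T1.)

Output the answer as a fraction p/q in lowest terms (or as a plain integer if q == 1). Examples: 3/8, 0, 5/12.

Answer: 0

Derivation:
Chain of 4 gears, tooth counts: [22, 15, 11, 24]
  gear 0: T0=22, direction=positive, advance = 120 mod 22 = 10 teeth = 10/22 turn
  gear 1: T1=15, direction=negative, advance = 120 mod 15 = 0 teeth = 0/15 turn
  gear 2: T2=11, direction=positive, advance = 120 mod 11 = 10 teeth = 10/11 turn
  gear 3: T3=24, direction=negative, advance = 120 mod 24 = 0 teeth = 0/24 turn
Gear 1: 120 mod 15 = 0
Fraction = 0 / 15 = 0/1 (gcd(0,15)=15) = 0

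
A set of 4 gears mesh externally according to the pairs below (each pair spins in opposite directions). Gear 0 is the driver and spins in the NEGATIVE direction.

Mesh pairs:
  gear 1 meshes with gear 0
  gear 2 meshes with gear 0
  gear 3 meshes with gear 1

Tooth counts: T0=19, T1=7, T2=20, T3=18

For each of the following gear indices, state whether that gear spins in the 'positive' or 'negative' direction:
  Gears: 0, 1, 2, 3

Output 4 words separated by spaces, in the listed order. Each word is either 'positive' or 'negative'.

Gear 0 (driver): negative (depth 0)
  gear 1: meshes with gear 0 -> depth 1 -> positive (opposite of gear 0)
  gear 2: meshes with gear 0 -> depth 1 -> positive (opposite of gear 0)
  gear 3: meshes with gear 1 -> depth 2 -> negative (opposite of gear 1)
Queried indices 0, 1, 2, 3 -> negative, positive, positive, negative

Answer: negative positive positive negative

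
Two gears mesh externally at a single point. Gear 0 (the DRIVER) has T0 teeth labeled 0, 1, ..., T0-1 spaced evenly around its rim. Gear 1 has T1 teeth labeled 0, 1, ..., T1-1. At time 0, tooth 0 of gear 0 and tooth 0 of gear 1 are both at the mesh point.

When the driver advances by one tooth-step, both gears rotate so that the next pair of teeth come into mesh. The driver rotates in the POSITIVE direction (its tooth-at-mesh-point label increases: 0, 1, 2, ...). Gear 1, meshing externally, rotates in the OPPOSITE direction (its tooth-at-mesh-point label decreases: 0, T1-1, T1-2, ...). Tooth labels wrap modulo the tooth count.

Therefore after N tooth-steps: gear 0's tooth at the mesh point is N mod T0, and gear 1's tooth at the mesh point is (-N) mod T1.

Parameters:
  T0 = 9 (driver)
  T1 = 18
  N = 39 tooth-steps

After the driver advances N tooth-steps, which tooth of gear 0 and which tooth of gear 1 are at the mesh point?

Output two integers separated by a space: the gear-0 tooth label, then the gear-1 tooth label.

Answer: 3 15

Derivation:
Gear 0 (driver, T0=9): tooth at mesh = N mod T0
  39 = 4 * 9 + 3, so 39 mod 9 = 3
  gear 0 tooth = 3
Gear 1 (driven, T1=18): tooth at mesh = (-N) mod T1
  39 = 2 * 18 + 3, so 39 mod 18 = 3
  (-39) mod 18 = (-3) mod 18 = 18 - 3 = 15
Mesh after 39 steps: gear-0 tooth 3 meets gear-1 tooth 15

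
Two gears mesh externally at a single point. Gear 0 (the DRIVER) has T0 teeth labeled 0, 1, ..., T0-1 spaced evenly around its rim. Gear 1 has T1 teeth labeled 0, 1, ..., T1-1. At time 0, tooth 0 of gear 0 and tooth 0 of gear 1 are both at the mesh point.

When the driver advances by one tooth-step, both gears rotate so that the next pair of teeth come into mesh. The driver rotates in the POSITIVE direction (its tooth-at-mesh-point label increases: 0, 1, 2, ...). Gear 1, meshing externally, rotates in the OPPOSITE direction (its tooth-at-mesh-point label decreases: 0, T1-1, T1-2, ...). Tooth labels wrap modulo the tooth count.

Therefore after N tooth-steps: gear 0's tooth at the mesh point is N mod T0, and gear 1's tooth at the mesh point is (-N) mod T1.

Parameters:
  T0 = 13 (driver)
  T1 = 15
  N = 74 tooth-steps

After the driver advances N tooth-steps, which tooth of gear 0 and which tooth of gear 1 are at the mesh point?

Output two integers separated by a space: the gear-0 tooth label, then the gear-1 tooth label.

Answer: 9 1

Derivation:
Gear 0 (driver, T0=13): tooth at mesh = N mod T0
  74 = 5 * 13 + 9, so 74 mod 13 = 9
  gear 0 tooth = 9
Gear 1 (driven, T1=15): tooth at mesh = (-N) mod T1
  74 = 4 * 15 + 14, so 74 mod 15 = 14
  (-74) mod 15 = (-14) mod 15 = 15 - 14 = 1
Mesh after 74 steps: gear-0 tooth 9 meets gear-1 tooth 1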